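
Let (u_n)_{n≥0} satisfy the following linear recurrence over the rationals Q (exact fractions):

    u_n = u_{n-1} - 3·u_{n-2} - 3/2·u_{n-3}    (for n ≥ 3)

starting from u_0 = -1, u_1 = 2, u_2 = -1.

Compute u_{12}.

12611/16

u_3 = 1·-1 + -3·2 + -3/2·-1 = -11/2
u_4 = 1·-11/2 + -3·-1 + -3/2·2 = -11/2
u_5 = 1·-11/2 + -3·-11/2 + -3/2·-1 = 25/2
u_6 = 1·25/2 + -3·-11/2 + -3/2·-11/2 = 149/4
u_7 = 1·149/4 + -3·25/2 + -3/2·-11/2 = 8
u_8 = 1·8 + -3·149/4 + -3/2·25/2 = -245/2
u_9 = 1·-245/2 + -3·8 + -3/2·149/4 = -1619/8
u_10 = 1·-1619/8 + -3·-245/2 + -3/2·8 = 1225/8
u_11 = 1·1225/8 + -3·-1619/8 + -3/2·-245/2 = 944
u_12 = 1·944 + -3·1225/8 + -3/2·-1619/8 = 12611/16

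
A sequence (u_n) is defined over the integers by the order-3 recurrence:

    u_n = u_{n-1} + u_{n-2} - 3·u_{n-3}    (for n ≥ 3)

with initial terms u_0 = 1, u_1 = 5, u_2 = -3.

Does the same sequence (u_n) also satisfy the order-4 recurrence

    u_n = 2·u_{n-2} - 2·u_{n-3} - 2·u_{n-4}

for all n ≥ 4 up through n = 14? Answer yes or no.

Terms u_0..u_14: 1, 5, -3, -1, -19, -11, -27, 19, 25, 125, 93, 143, -139, -275, -843
n=4: candidate gives -18, actual u_4 = -19 ✗

no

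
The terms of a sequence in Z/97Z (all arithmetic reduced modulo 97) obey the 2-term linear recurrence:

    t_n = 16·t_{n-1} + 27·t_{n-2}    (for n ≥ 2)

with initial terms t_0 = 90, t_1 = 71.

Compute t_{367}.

60

t_2 = 16·71 + 27·90 = 74
t_3 = 16·74 + 27·71 = 94
t_4 = 16·94 + 27·74 = 10
t_5 = 16·10 + 27·94 = 79
t_6 = 16·79 + 27·10 = 79
t_7 = 16·79 + 27·79 = 2
t_8 = 16·2 + 27·79 = 31
t_9 = 16·31 + 27·2 = 65
t_10 = 16·65 + 27·31 = 34
t_11 = 16·34 + 27·65 = 68
t_12 = 16·68 + 27·34 = 66
t_13 = 16·66 + 27·68 = 79
t_14 = 16·79 + 27·66 = 39
t_15 = 16·39 + 27·79 = 41
t_16 = 16·41 + 27·39 = 60
t_17 = 16·60 + 27·41 = 30
t_18 = 16·30 + 27·60 = 63
t_19 = 16·63 + 27·30 = 72
t_20 = 16·72 + 27·63 = 40
t_21 = 16·40 + 27·72 = 62
t_22 = 16·62 + 27·40 = 35
t_23 = 16·35 + 27·62 = 3
t_24 = 16·3 + 27·35 = 23
t_25 = 16·23 + 27·3 = 61
t_26 = 16·61 + 27·23 = 45
t_27 = 16·45 + 27·61 = 39
t_28 = 16·39 + 27·45 = 93
t_29 = 16·93 + 27·39 = 19
t_30 = 16·19 + 27·93 = 2
t_31 = 16·2 + 27·19 = 60
t_32 = 16·60 + 27·2 = 44
t_33 = 16·44 + 27·60 = 93
t_34 = 16·93 + 27·44 = 57
t_35 = 16·57 + 27·93 = 28
t_36 = 16·28 + 27·57 = 47
t_37 = 16·47 + 27·28 = 53
t_38 = 16·53 + 27·47 = 80
t_39 = 16·80 + 27·53 = 92
t_40 = 16·92 + 27·80 = 43
t_41 = 16·43 + 27·92 = 68
t_42 = 16·68 + 27·43 = 18
t_43 = 16·18 + 27·68 = 87
t_44 = 16·87 + 27·18 = 35
t_45 = 16·35 + 27·87 = 96
t_46 = 16·96 + 27·35 = 56
t_47 = 16·56 + 27·96 = 93
t_48 = 16·93 + 27·56 = 90
t_49 = 16·90 + 27·93 = 71
(t_48, t_49) = (90, 71) = (t_0, t_1), so the sequence has period 48.
367 ≡ 31 (mod 48), hence t_367 = t_31 = 60.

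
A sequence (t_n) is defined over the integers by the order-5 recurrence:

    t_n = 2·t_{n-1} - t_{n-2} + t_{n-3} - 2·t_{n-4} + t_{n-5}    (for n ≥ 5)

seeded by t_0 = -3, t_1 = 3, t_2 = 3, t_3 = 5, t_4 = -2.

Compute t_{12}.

t_5 = 2·-2 + -1·5 + 1·3 + -2·3 + 1·-3 = -15
t_6 = 2·-15 + -1·-2 + 1·5 + -2·3 + 1·3 = -26
t_7 = 2·-26 + -1·-15 + 1·-2 + -2·5 + 1·3 = -46
t_8 = 2·-46 + -1·-26 + 1·-15 + -2·-2 + 1·5 = -72
t_9 = 2·-72 + -1·-46 + 1·-26 + -2·-15 + 1·-2 = -96
t_10 = 2·-96 + -1·-72 + 1·-46 + -2·-26 + 1·-15 = -129
t_11 = 2·-129 + -1·-96 + 1·-72 + -2·-46 + 1·-26 = -168
t_12 = 2·-168 + -1·-129 + 1·-96 + -2·-72 + 1·-46 = -205

-205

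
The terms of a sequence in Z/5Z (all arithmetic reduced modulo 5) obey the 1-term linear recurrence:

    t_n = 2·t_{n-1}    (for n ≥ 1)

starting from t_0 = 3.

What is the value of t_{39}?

t_1 = 2·3 = 1
t_2 = 2·1 = 2
t_3 = 2·2 = 4
t_4 = 2·4 = 3
(t_4) = (3) = (t_0), so the sequence has period 4.
39 ≡ 3 (mod 4), hence t_39 = t_3 = 4.

4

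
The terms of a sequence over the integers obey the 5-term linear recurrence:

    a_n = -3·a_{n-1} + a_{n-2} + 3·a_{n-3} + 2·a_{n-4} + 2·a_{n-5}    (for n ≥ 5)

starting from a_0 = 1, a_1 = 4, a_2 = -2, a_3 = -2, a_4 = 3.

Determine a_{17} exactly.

-5061591

a_5 = -3·3 + 1·-2 + 3·-2 + 2·4 + 2·1 = -7
a_6 = -3·-7 + 1·3 + 3·-2 + 2·-2 + 2·4 = 22
a_7 = -3·22 + 1·-7 + 3·3 + 2·-2 + 2·-2 = -72
a_8 = -3·-72 + 1·22 + 3·-7 + 2·3 + 2·-2 = 219
a_9 = -3·219 + 1·-72 + 3·22 + 2·-7 + 2·3 = -671
a_10 = -3·-671 + 1·219 + 3·-72 + 2·22 + 2·-7 = 2046
a_11 = -3·2046 + 1·-671 + 3·219 + 2·-72 + 2·22 = -6252
a_12 = -3·-6252 + 1·2046 + 3·-671 + 2·219 + 2·-72 = 19083
a_13 = -3·19083 + 1·-6252 + 3·2046 + 2·-671 + 2·219 = -58267
a_14 = -3·-58267 + 1·19083 + 3·-6252 + 2·2046 + 2·-671 = 177878
a_15 = -3·177878 + 1·-58267 + 3·19083 + 2·-6252 + 2·2046 = -543064
a_16 = -3·-543064 + 1·177878 + 3·-58267 + 2·19083 + 2·-6252 = 1657931
a_17 = -3·1657931 + 1·-543064 + 3·177878 + 2·-58267 + 2·19083 = -5061591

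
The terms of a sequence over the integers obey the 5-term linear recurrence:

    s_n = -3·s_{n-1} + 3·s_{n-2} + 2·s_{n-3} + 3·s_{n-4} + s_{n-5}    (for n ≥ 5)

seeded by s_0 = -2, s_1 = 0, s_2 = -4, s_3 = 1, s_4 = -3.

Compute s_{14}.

-771488

s_5 = -3·-3 + 3·1 + 2·-4 + 3·0 + 1·-2 = 2
s_6 = -3·2 + 3·-3 + 2·1 + 3·-4 + 1·0 = -25
s_7 = -3·-25 + 3·2 + 2·-3 + 3·1 + 1·-4 = 74
s_8 = -3·74 + 3·-25 + 2·2 + 3·-3 + 1·1 = -301
s_9 = -3·-301 + 3·74 + 2·-25 + 3·2 + 1·-3 = 1078
s_10 = -3·1078 + 3·-301 + 2·74 + 3·-25 + 1·2 = -4062
s_11 = -3·-4062 + 3·1078 + 2·-301 + 3·74 + 1·-25 = 15015
s_12 = -3·15015 + 3·-4062 + 2·1078 + 3·-301 + 1·74 = -55904
s_13 = -3·-55904 + 3·15015 + 2·-4062 + 3·1078 + 1·-301 = 207566
s_14 = -3·207566 + 3·-55904 + 2·15015 + 3·-4062 + 1·1078 = -771488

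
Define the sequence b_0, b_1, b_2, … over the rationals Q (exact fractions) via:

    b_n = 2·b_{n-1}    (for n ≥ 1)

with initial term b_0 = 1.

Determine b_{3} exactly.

8

b_1 = 2·1 = 2
b_2 = 2·2 = 4
b_3 = 2·4 = 8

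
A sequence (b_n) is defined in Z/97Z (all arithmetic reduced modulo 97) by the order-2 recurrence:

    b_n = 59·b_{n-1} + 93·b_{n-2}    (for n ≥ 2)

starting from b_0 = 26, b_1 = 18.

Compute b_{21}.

0

b_2 = 59·18 + 93·26 = 85
b_3 = 59·85 + 93·18 = 93
b_4 = 59·93 + 93·85 = 6
b_5 = 59·6 + 93·93 = 79
b_6 = 59·79 + 93·6 = 78
b_7 = 59·78 + 93·79 = 18
b_8 = 59·18 + 93·78 = 71
b_9 = 59·71 + 93·18 = 43
b_10 = 59·43 + 93·71 = 22
b_11 = 59·22 + 93·43 = 59
b_12 = 59·59 + 93·22 = 95
b_13 = 59·95 + 93·59 = 34
b_14 = 59·34 + 93·95 = 74
b_15 = 59·74 + 93·34 = 59
b_16 = 59·59 + 93·74 = 81
b_17 = 59·81 + 93·59 = 81
b_18 = 59·81 + 93·81 = 90
b_19 = 59·90 + 93·81 = 39
b_20 = 59·39 + 93·90 = 1
b_21 = 59·1 + 93·39 = 0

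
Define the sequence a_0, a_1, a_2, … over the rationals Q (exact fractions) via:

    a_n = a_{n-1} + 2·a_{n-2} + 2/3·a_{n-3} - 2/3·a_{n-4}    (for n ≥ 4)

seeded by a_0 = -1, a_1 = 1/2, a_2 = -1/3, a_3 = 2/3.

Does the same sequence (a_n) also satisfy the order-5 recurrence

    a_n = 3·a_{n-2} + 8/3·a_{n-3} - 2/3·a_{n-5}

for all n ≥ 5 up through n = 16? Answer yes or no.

yes

Terms a_0..a_16: -1, 1/2, -1/3, 2/3, 1, 16/9, 40/9, 74/9, 476/27, 968/27, 1988/27, 12280/81, 25192/81, 17264/27, 319160/243, 655736/243, 1347256/243
n=5: candidate gives 16/9, actual a_5 = 16/9 ✓
n=6: candidate gives 40/9, actual a_6 = 40/9 ✓
n=7: candidate gives 74/9, actual a_7 = 74/9 ✓
n=8: candidate gives 476/27, actual a_8 = 476/27 ✓
n=9: candidate gives 968/27, actual a_9 = 968/27 ✓
n=10: candidate gives 1988/27, actual a_10 = 1988/27 ✓
n=11: candidate gives 12280/81, actual a_11 = 12280/81 ✓
n=12: candidate gives 25192/81, actual a_12 = 25192/81 ✓
n=13: candidate gives 17264/27, actual a_13 = 17264/27 ✓
n=14: candidate gives 319160/243, actual a_14 = 319160/243 ✓
n=15: candidate gives 655736/243, actual a_15 = 655736/243 ✓
n=16: candidate gives 1347256/243, actual a_16 = 1347256/243 ✓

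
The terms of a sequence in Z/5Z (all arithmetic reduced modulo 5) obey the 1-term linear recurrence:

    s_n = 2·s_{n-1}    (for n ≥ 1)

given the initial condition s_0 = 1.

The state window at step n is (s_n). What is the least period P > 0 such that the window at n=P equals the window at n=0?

4

n=0: window = (1)
n=1: window = (2)
n=2: window = (4)
n=3: window = (3)
n=4: window = (1)
window at n=4 equals window at n=0 → period = 4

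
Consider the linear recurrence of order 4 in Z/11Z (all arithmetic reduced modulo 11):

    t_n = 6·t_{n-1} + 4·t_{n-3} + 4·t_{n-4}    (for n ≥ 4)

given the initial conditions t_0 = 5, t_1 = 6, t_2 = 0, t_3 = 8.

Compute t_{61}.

t_4 = 6·8 + 0·0 + 4·6 + 4·5 = 4
t_5 = 6·4 + 0·8 + 4·0 + 4·6 = 4
t_6 = 6·4 + 0·4 + 4·8 + 4·0 = 1
t_7 = 6·1 + 0·4 + 4·4 + 4·8 = 10
t_8 = 6·10 + 0·1 + 4·4 + 4·4 = 4
t_9 = 6·4 + 0·10 + 4·1 + 4·4 = 0
t_10 = 6·0 + 0·4 + 4·10 + 4·1 = 0
t_11 = 6·0 + 0·0 + 4·4 + 4·10 = 1
t_12 = 6·1 + 0·0 + 4·0 + 4·4 = 0
t_13 = 6·0 + 0·1 + 4·0 + 4·0 = 0
t_14 = 6·0 + 0·0 + 4·1 + 4·0 = 4
t_15 = 6·4 + 0·0 + 4·0 + 4·1 = 6
t_16 = 6·6 + 0·4 + 4·0 + 4·0 = 3
t_17 = 6·3 + 0·6 + 4·4 + 4·0 = 1
t_18 = 6·1 + 0·3 + 4·6 + 4·4 = 2
t_19 = 6·2 + 0·1 + 4·3 + 4·6 = 4
t_20 = 6·4 + 0·2 + 4·1 + 4·3 = 7
t_21 = 6·7 + 0·4 + 4·2 + 4·1 = 10
t_22 = 6·10 + 0·7 + 4·4 + 4·2 = 7
t_23 = 6·7 + 0·10 + 4·7 + 4·4 = 9
t_24 = 6·9 + 0·7 + 4·10 + 4·7 = 1
t_25 = 6·1 + 0·9 + 4·7 + 4·10 = 8
t_26 = 6·8 + 0·1 + 4·9 + 4·7 = 2
t_27 = 6·2 + 0·8 + 4·1 + 4·9 = 8
t_28 = 6·8 + 0·2 + 4·8 + 4·1 = 7
t_29 = 6·7 + 0·8 + 4·2 + 4·8 = 5
t_30 = 6·5 + 0·7 + 4·8 + 4·2 = 4
t_31 = 6·4 + 0·5 + 4·7 + 4·8 = 7
t_32 = 6·7 + 0·4 + 4·5 + 4·7 = 2
t_33 = 6·2 + 0·7 + 4·4 + 4·5 = 4
t_34 = 6·4 + 0·2 + 4·7 + 4·4 = 2
t_35 = 6·2 + 0·4 + 4·2 + 4·7 = 4
t_36 = 6·4 + 0·2 + 4·4 + 4·2 = 4
t_37 = 6·4 + 0·4 + 4·2 + 4·4 = 4
t_38 = 6·4 + 0·4 + 4·4 + 4·2 = 4
t_39 = 6·4 + 0·4 + 4·4 + 4·4 = 1
t_40 = 6·1 + 0·4 + 4·4 + 4·4 = 5
t_41 = 6·5 + 0·1 + 4·4 + 4·4 = 7
t_42 = 6·7 + 0·5 + 4·1 + 4·4 = 7
t_43 = 6·7 + 0·7 + 4·5 + 4·1 = 0
t_44 = 6·0 + 0·7 + 4·7 + 4·5 = 4
t_45 = 6·4 + 0·0 + 4·7 + 4·7 = 3
t_46 = 6·3 + 0·4 + 4·0 + 4·7 = 2
t_47 = 6·2 + 0·3 + 4·4 + 4·0 = 6
t_48 = 6·6 + 0·2 + 4·3 + 4·4 = 9
t_49 = 6·9 + 0·6 + 4·2 + 4·3 = 8
t_50 = 6·8 + 0·9 + 4·6 + 4·2 = 3
t_51 = 6·3 + 0·8 + 4·9 + 4·6 = 1
t_52 = 6·1 + 0·3 + 4·8 + 4·9 = 8
t_53 = 6·8 + 0·1 + 4·3 + 4·8 = 4
t_54 = 6·4 + 0·8 + 4·1 + 4·3 = 7
t_55 = 6·7 + 0·4 + 4·8 + 4·1 = 1
t_56 = 6·1 + 0·7 + 4·4 + 4·8 = 10
t_57 = 6·10 + 0·1 + 4·7 + 4·4 = 5
t_58 = 6·5 + 0·10 + 4·1 + 4·7 = 7
t_59 = 6·7 + 0·5 + 4·10 + 4·1 = 9
t_60 = 6·9 + 0·7 + 4·5 + 4·10 = 4
t_61 = 6·4 + 0·9 + 4·7 + 4·5 = 6

6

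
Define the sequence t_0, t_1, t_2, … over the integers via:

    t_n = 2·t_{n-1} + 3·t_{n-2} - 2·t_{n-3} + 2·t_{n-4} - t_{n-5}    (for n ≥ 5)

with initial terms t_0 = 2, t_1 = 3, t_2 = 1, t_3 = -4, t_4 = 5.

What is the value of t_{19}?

12075538

t_5 = 2·5 + 3·-4 + -2·1 + 2·3 + -1·2 = 0
t_6 = 2·0 + 3·5 + -2·-4 + 2·1 + -1·3 = 22
t_7 = 2·22 + 3·0 + -2·5 + 2·-4 + -1·1 = 25
t_8 = 2·25 + 3·22 + -2·0 + 2·5 + -1·-4 = 130
t_9 = 2·130 + 3·25 + -2·22 + 2·0 + -1·5 = 286
t_10 = 2·286 + 3·130 + -2·25 + 2·22 + -1·0 = 956
t_11 = 2·956 + 3·286 + -2·130 + 2·25 + -1·22 = 2538
t_12 = 2·2538 + 3·956 + -2·286 + 2·130 + -1·25 = 7607
t_13 = 2·7607 + 3·2538 + -2·956 + 2·286 + -1·130 = 21358
t_14 = 2·21358 + 3·7607 + -2·2538 + 2·956 + -1·286 = 62087
t_15 = 2·62087 + 3·21358 + -2·7607 + 2·2538 + -1·956 = 177154
t_16 = 2·177154 + 3·62087 + -2·21358 + 2·7607 + -1·2538 = 510529
t_17 = 2·510529 + 3·177154 + -2·62087 + 2·21358 + -1·7607 = 1463455
t_18 = 2·1463455 + 3·510529 + -2·177154 + 2·62087 + -1·21358 = 4207005
t_19 = 2·4207005 + 3·1463455 + -2·510529 + 2·177154 + -1·62087 = 12075538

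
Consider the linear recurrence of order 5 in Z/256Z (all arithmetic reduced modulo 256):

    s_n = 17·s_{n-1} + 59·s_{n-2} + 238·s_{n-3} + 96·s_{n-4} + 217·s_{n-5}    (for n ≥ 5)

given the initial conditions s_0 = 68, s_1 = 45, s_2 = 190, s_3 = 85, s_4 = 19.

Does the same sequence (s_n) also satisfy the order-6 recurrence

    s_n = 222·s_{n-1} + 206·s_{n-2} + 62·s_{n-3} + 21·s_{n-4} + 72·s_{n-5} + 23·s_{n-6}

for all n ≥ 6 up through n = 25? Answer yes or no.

no

Terms s_0..s_25: 68, 45, 190, 85, 19, 2, 238, 220, 127, 66, 33, 183, 58, 28, 174, 135, 248, 3, 217, 200, 132, 242, 89, 88, 95, 249
n=6: candidate gives 246, actual s_6 = 238 ✗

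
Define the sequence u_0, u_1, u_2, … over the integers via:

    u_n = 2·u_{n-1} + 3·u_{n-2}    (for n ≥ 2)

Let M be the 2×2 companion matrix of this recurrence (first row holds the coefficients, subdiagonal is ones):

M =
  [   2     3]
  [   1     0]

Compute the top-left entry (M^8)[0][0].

4921

(M^8)[0][0] is the top entry after applying M 8 times to the unit state (1, 0). Equivalently it is h_{9} for the auxiliary sequence (h_n) obeying the same recurrence with h_1 = 1 and h_i = 0 for 0 ≤ i < 1:
h_2 = 2·1 + 3·0 = 2
h_3 = 2·2 + 3·1 = 7
h_4 = 2·7 + 3·2 = 20
h_5 = 2·20 + 3·7 = 61
h_6 = 2·61 + 3·20 = 182
h_7 = 2·182 + 3·61 = 547
h_8 = 2·547 + 3·182 = 1640
h_9 = 2·1640 + 3·547 = 4921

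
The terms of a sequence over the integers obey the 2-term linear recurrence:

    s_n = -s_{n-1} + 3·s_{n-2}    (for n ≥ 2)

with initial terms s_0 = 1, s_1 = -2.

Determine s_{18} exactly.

s_2 = -1·-2 + 3·1 = 5
s_3 = -1·5 + 3·-2 = -11
s_4 = -1·-11 + 3·5 = 26
s_5 = -1·26 + 3·-11 = -59
s_6 = -1·-59 + 3·26 = 137
s_7 = -1·137 + 3·-59 = -314
s_8 = -1·-314 + 3·137 = 725
s_9 = -1·725 + 3·-314 = -1667
s_10 = -1·-1667 + 3·725 = 3842
s_11 = -1·3842 + 3·-1667 = -8843
s_12 = -1·-8843 + 3·3842 = 20369
s_13 = -1·20369 + 3·-8843 = -46898
s_14 = -1·-46898 + 3·20369 = 108005
s_15 = -1·108005 + 3·-46898 = -248699
s_16 = -1·-248699 + 3·108005 = 572714
s_17 = -1·572714 + 3·-248699 = -1318811
s_18 = -1·-1318811 + 3·572714 = 3036953

3036953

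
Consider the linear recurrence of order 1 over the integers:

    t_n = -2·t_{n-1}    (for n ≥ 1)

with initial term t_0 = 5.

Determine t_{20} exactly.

5242880

t_1 = -2·5 = -10
t_2 = -2·-10 = 20
t_3 = -2·20 = -40
t_4 = -2·-40 = 80
t_5 = -2·80 = -160
t_6 = -2·-160 = 320
t_7 = -2·320 = -640
t_8 = -2·-640 = 1280
t_9 = -2·1280 = -2560
t_10 = -2·-2560 = 5120
t_11 = -2·5120 = -10240
t_12 = -2·-10240 = 20480
t_13 = -2·20480 = -40960
t_14 = -2·-40960 = 81920
t_15 = -2·81920 = -163840
t_16 = -2·-163840 = 327680
t_17 = -2·327680 = -655360
t_18 = -2·-655360 = 1310720
t_19 = -2·1310720 = -2621440
t_20 = -2·-2621440 = 5242880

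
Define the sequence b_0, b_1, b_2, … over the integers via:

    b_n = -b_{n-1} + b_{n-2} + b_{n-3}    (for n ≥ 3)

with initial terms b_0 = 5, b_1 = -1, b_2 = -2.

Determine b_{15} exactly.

b_3 = -1·-2 + 1·-1 + 1·5 = 6
b_4 = -1·6 + 1·-2 + 1·-1 = -9
b_5 = -1·-9 + 1·6 + 1·-2 = 13
b_6 = -1·13 + 1·-9 + 1·6 = -16
b_7 = -1·-16 + 1·13 + 1·-9 = 20
b_8 = -1·20 + 1·-16 + 1·13 = -23
b_9 = -1·-23 + 1·20 + 1·-16 = 27
b_10 = -1·27 + 1·-23 + 1·20 = -30
b_11 = -1·-30 + 1·27 + 1·-23 = 34
b_12 = -1·34 + 1·-30 + 1·27 = -37
b_13 = -1·-37 + 1·34 + 1·-30 = 41
b_14 = -1·41 + 1·-37 + 1·34 = -44
b_15 = -1·-44 + 1·41 + 1·-37 = 48

48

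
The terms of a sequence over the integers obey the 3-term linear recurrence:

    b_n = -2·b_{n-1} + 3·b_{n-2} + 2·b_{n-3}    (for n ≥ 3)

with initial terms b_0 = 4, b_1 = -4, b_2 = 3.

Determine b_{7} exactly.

b_3 = -2·3 + 3·-4 + 2·4 = -10
b_4 = -2·-10 + 3·3 + 2·-4 = 21
b_5 = -2·21 + 3·-10 + 2·3 = -66
b_6 = -2·-66 + 3·21 + 2·-10 = 175
b_7 = -2·175 + 3·-66 + 2·21 = -506

-506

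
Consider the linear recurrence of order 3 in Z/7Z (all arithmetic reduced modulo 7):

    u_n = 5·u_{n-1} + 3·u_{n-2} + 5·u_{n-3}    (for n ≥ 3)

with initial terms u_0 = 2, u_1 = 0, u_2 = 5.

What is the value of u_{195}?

4

u_3 = 5·5 + 3·0 + 5·2 = 0
u_4 = 5·0 + 3·5 + 5·0 = 1
u_5 = 5·1 + 3·0 + 5·5 = 2
u_6 = 5·2 + 3·1 + 5·0 = 6
u_7 = 5·6 + 3·2 + 5·1 = 6
u_8 = 5·6 + 3·6 + 5·2 = 2
Continuing the recurrence:
  u_9 = 2;  u_10 = 4;  u_11 = 1;  u_12 = 6;  u_13 = 4;  u_14 = 1
  u_15 = 5;  u_16 = 6;  u_17 = 1;  u_18 = 6;  u_19 = 0;  u_20 = 2
  u_21 = 5;  u_22 = 3;  u_23 = 5;  u_24 = 3;  u_25 = 3;  u_26 = 0
  u_27 = 3;  u_28 = 2;  u_29 = 5;  u_30 = 4;  u_31 = 3;  u_32 = 3
  u_33 = 2;  u_34 = 6;  u_35 = 2;  u_36 = 3;  u_37 = 2;  u_38 = 1
  u_39 = 5;  u_40 = 3;  u_41 = 0;  u_42 = 6;  u_43 = 3;  u_44 = 5
  u_45 = 1;  u_46 = 0;  u_47 = 0;  u_48 = 5;  u_49 = 4;  u_50 = 0
  u_51 = 2;  u_52 = 2;  u_53 = 2;  u_54 = 5;  u_55 = 6;  u_56 = 6
  u_57 = 3;  u_58 = 0;  u_59 = 4;  u_60 = 0;  u_61 = 5;  u_62 = 3
  u_63 = 2;  u_64 = 2;  u_65 = 3;  u_66 = 3;  u_67 = 6;  u_68 = 5
  u_69 = 2;  u_70 = 6;  u_71 = 5;  u_72 = 4;  u_73 = 2;  u_74 = 5
  u_75 = 2;  u_76 = 0;  u_77 = 3;  u_78 = 4;  u_79 = 1;  u_80 = 4
  u_81 = 1;  u_82 = 1;  u_83 = 0;  u_84 = 1;  u_85 = 3;  u_86 = 4
  u_87 = 6;  u_88 = 1;  u_89 = 1;  u_90 = 3;  u_91 = 2;  u_92 = 3
  u_93 = 1;  u_94 = 3;  u_95 = 5;  u_96 = 4;  u_97 = 1;  u_98 = 0
  u_99 = 2;  u_100 = 1;  u_101 = 4;  u_102 = 5;  u_103 = 0;  u_104 = 0
  u_105 = 4;  u_106 = 6;  u_107 = 0;  u_108 = 3;  u_109 = 3;  u_110 = 3
  u_111 = 4;  u_112 = 2;  u_113 = 2;  u_114 = 1;  u_115 = 0;  u_116 = 6
  u_117 = 0;  u_118 = 4;  u_119 = 1;  u_120 = 3;  u_121 = 3;  u_122 = 1
  u_123 = 1;  u_124 = 2;  u_125 = 4;  u_126 = 3;  u_127 = 2;  u_128 = 4
  u_129 = 6;  u_130 = 3;  u_131 = 4;  u_132 = 3;  u_133 = 0;  u_134 = 1
  u_135 = 6;  u_136 = 5;  u_137 = 6;  u_138 = 5;  u_139 = 5;  u_140 = 0
  u_141 = 5;  u_142 = 1;  u_143 = 6;  u_144 = 2;  u_145 = 5;  u_146 = 5
  u_147 = 1;  u_148 = 3;  u_149 = 1;  u_150 = 5;  u_151 = 1;  u_152 = 4
  u_153 = 6;  u_154 = 5;  u_155 = 0;  u_156 = 3;  u_157 = 5;  u_158 = 6
  u_159 = 4;  u_160 = 0;  u_161 = 0;  u_162 = 6;  u_163 = 2;  u_164 = 0
  u_165 = 1;  u_166 = 1;  u_167 = 1;  u_168 = 6;  u_169 = 3;  u_170 = 3
  u_171 = 5;  u_172 = 0;  u_173 = 2;  u_174 = 0;  u_175 = 6;  u_176 = 5
  u_177 = 1;  u_178 = 1;  u_179 = 5;  u_180 = 5;  u_181 = 3;  u_182 = 6
  u_183 = 1;  u_184 = 3;  u_185 = 6;  u_186 = 2;  u_187 = 1;  u_188 = 6
  u_189 = 1;  u_190 = 0;  u_191 = 5;  u_192 = 2;  u_193 = 4
u_194 = 5·4 + 3·2 + 5·5 = 2
u_195 = 5·2 + 3·4 + 5·2 = 4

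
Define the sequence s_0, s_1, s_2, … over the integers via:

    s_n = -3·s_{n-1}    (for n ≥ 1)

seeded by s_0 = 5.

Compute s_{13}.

s_1 = -3·5 = -15
s_2 = -3·-15 = 45
s_3 = -3·45 = -135
s_4 = -3·-135 = 405
s_5 = -3·405 = -1215
s_6 = -3·-1215 = 3645
s_7 = -3·3645 = -10935
s_8 = -3·-10935 = 32805
s_9 = -3·32805 = -98415
s_10 = -3·-98415 = 295245
s_11 = -3·295245 = -885735
s_12 = -3·-885735 = 2657205
s_13 = -3·2657205 = -7971615

-7971615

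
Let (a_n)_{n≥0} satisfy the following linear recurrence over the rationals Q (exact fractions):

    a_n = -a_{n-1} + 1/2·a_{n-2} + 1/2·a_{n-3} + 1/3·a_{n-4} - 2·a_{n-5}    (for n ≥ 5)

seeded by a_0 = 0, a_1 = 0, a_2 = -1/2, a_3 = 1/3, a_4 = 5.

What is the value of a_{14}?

a_5 = -1·5 + 1/2·1/3 + 1/2·-1/2 + 1/3·0 + -2·0 = -61/12
a_6 = -1·-61/12 + 1/2·5 + 1/2·1/3 + 1/3·-1/2 + -2·0 = 91/12
a_7 = -1·91/12 + 1/2·-61/12 + 1/2·5 + 1/3·1/3 + -2·-1/2 = -469/72
a_8 = -1·-469/72 + 1/2·91/12 + 1/2·-61/12 + 1/3·5 + -2·1/3 = 631/72
a_9 = -1·631/72 + 1/2·-469/72 + 1/2·91/12 + 1/3·-61/12 + -2·5 = -2869/144
a_10 = -1·-2869/144 + 1/2·631/72 + 1/2·-469/72 + 1/3·91/12 + -2·-61/12 = 4859/144
a_11 = -1·4859/144 + 1/2·-2869/144 + 1/2·631/72 + 1/3·-469/72 + -2·91/12 = -48955/864
a_12 = -1·-48955/864 + 1/2·4859/144 + 1/2·-2869/144 + 1/3·631/72 + -2·-469/72 = 68705/864
a_13 = -1·68705/864 + 1/2·-48955/864 + 1/2·4859/144 + 1/3·-2869/144 + -2·631/72 = -66325/576
a_14 = -1·-66325/576 + 1/2·68705/864 + 1/2·-48955/864 + 1/3·4859/144 + -2·-2869/144 = 11371/64

11371/64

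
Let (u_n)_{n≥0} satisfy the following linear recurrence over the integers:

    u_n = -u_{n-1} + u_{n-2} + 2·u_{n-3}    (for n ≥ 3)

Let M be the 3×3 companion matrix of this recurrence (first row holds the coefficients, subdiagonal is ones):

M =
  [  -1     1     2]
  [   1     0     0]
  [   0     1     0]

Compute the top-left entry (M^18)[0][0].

-83

(M^18)[0][0] is the top entry after applying M 18 times to the unit state (1, 0, 0). Equivalently it is h_{20} for the auxiliary sequence (h_n) obeying the same recurrence with h_2 = 1 and h_i = 0 for 0 ≤ i < 2:
h_3 = -1·1 + 1·0 + 2·0 = -1
h_4 = -1·-1 + 1·1 + 2·0 = 2
h_5 = -1·2 + 1·-1 + 2·1 = -1
h_6 = -1·-1 + 1·2 + 2·-1 = 1
h_7 = -1·1 + 1·-1 + 2·2 = 2
h_8 = -1·2 + 1·1 + 2·-1 = -3
h_9 = -1·-3 + 1·2 + 2·1 = 7
h_10 = -1·7 + 1·-3 + 2·2 = -6
h_11 = -1·-6 + 1·7 + 2·-3 = 7
h_12 = -1·7 + 1·-6 + 2·7 = 1
h_13 = -1·1 + 1·7 + 2·-6 = -6
h_14 = -1·-6 + 1·1 + 2·7 = 21
h_15 = -1·21 + 1·-6 + 2·1 = -25
h_16 = -1·-25 + 1·21 + 2·-6 = 34
h_17 = -1·34 + 1·-25 + 2·21 = -17
h_18 = -1·-17 + 1·34 + 2·-25 = 1
h_19 = -1·1 + 1·-17 + 2·34 = 50
h_20 = -1·50 + 1·1 + 2·-17 = -83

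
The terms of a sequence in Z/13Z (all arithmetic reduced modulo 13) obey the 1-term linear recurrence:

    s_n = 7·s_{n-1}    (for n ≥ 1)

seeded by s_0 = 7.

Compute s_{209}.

12

s_1 = 7·7 = 10
s_2 = 7·10 = 5
s_3 = 7·5 = 9
s_4 = 7·9 = 11
s_5 = 7·11 = 12
s_6 = 7·12 = 6
s_7 = 7·6 = 3
s_8 = 7·3 = 8
s_9 = 7·8 = 4
s_10 = 7·4 = 2
s_11 = 7·2 = 1
s_12 = 7·1 = 7
(s_12) = (7) = (s_0), so the sequence has period 12.
209 ≡ 5 (mod 12), hence s_209 = s_5 = 12.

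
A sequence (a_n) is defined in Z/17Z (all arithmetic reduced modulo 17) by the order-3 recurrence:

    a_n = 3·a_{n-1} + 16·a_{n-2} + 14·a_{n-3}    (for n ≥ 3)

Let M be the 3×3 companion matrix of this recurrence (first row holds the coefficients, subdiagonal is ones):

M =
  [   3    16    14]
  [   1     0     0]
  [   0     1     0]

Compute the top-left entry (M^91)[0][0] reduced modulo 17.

3

(M^91)[0][0] is the top entry after applying M 91 times to the unit state (1, 0, 0). Equivalently it is h_{93} for the auxiliary sequence (h_n) obeying the same recurrence with h_2 = 1 and h_i = 0 for 0 ≤ i < 2:
h_3 = 3·1 + 16·0 + 14·0 = 3
h_4 = 3·3 + 16·1 + 14·0 = 8
h_5 = 3·8 + 16·3 + 14·1 = 1
h_6 = 3·1 + 16·8 + 14·3 = 3
h_7 = 3·3 + 16·1 + 14·8 = 1
h_8 = 3·1 + 16·3 + 14·1 = 14
h_9 = 3·14 + 16·1 + 14·3 = 15
h_10 = 3·15 + 16·14 + 14·1 = 11
h_11 = 3·11 + 16·15 + 14·14 = 10
h_12 = 3·10 + 16·11 + 14·15 = 8
h_13 = 3·8 + 16·10 + 14·11 = 15
h_14 = 3·15 + 16·8 + 14·10 = 7
h_15 = 3·7 + 16·15 + 14·8 = 16
h_16 = 3·16 + 16·7 + 14·15 = 13
h_17 = 3·13 + 16·16 + 14·7 = 2
h_18 = 3·2 + 16·13 + 14·16 = 13
h_19 = 3·13 + 16·2 + 14·13 = 15
h_20 = 3·15 + 16·13 + 14·2 = 9
h_21 = 3·9 + 16·15 + 14·13 = 7
h_22 = 3·7 + 16·9 + 14·15 = 1
h_23 = 3·1 + 16·7 + 14·9 = 3
h_24 = 3·3 + 16·1 + 14·7 = 4
h_25 = 3·4 + 16·3 + 14·1 = 6
h_26 = 3·6 + 16·4 + 14·3 = 5
h_27 = 3·5 + 16·6 + 14·4 = 14
h_28 = 3·14 + 16·5 + 14·6 = 2
h_29 = 3·2 + 16·14 + 14·5 = 11
h_30 = 3·11 + 16·2 + 14·14 = 6
h_31 = 3·6 + 16·11 + 14·2 = 1
h_32 = 3·1 + 16·6 + 14·11 = 15
h_33 = 3·15 + 16·1 + 14·6 = 9
h_34 = 3·9 + 16·15 + 14·1 = 9
h_35 = 3·9 + 16·9 + 14·15 = 7
h_36 = 3·7 + 16·9 + 14·9 = 2
h_37 = 3·2 + 16·7 + 14·9 = 6
h_38 = 3·6 + 16·2 + 14·7 = 12
h_39 = 3·12 + 16·6 + 14·2 = 7
h_40 = 3·7 + 16·12 + 14·6 = 8
h_41 = 3·8 + 16·7 + 14·12 = 15
h_42 = 3·15 + 16·8 + 14·7 = 16
h_43 = 3·16 + 16·15 + 14·8 = 9
h_44 = 3·9 + 16·16 + 14·15 = 0
h_45 = 3·0 + 16·9 + 14·16 = 11
h_46 = 3·11 + 16·0 + 14·9 = 6
h_47 = 3·6 + 16·11 + 14·0 = 7
h_48 = 3·7 + 16·6 + 14·11 = 16
h_49 = 3·16 + 16·7 + 14·6 = 6
h_50 = 3·6 + 16·16 + 14·7 = 15
h_51 = 3·15 + 16·6 + 14·16 = 8
h_52 = 3·8 + 16·15 + 14·6 = 8
h_53 = 3·8 + 16·8 + 14·15 = 5
h_54 = 3·5 + 16·8 + 14·8 = 0
h_55 = 3·0 + 16·5 + 14·8 = 5
h_56 = 3·5 + 16·0 + 14·5 = 0
h_57 = 3·0 + 16·5 + 14·0 = 12
h_58 = 3·12 + 16·0 + 14·5 = 4
h_59 = 3·4 + 16·12 + 14·0 = 0
h_60 = 3·0 + 16·4 + 14·12 = 11
h_61 = 3·11 + 16·0 + 14·4 = 4
h_62 = 3·4 + 16·11 + 14·0 = 1
h_63 = 3·1 + 16·4 + 14·11 = 0
h_64 = 3·0 + 16·1 + 14·4 = 4
h_65 = 3·4 + 16·0 + 14·1 = 9
h_66 = 3·9 + 16·4 + 14·0 = 6
h_67 = 3·6 + 16·9 + 14·4 = 14
h_68 = 3·14 + 16·6 + 14·9 = 9
h_69 = 3·9 + 16·14 + 14·6 = 12
h_70 = 3·12 + 16·9 + 14·14 = 2
h_71 = 3·2 + 16·12 + 14·9 = 1
h_72 = 3·1 + 16·2 + 14·12 = 16
h_73 = 3·16 + 16·1 + 14·2 = 7
h_74 = 3·7 + 16·16 + 14·1 = 2
h_75 = 3·2 + 16·7 + 14·16 = 2
h_76 = 3·2 + 16·2 + 14·7 = 0
h_77 = 3·0 + 16·2 + 14·2 = 9
h_78 = 3·9 + 16·0 + 14·2 = 4
h_79 = 3·4 + 16·9 + 14·0 = 3
h_80 = 3·3 + 16·4 + 14·9 = 12
h_81 = 3·12 + 16·3 + 14·4 = 4
h_82 = 3·4 + 16·12 + 14·3 = 8
h_83 = 3·8 + 16·4 + 14·12 = 1
h_84 = 3·1 + 16·8 + 14·4 = 0
h_85 = 3·0 + 16·1 + 14·8 = 9
h_86 = 3·9 + 16·0 + 14·1 = 7
h_87 = 3·7 + 16·9 + 14·0 = 12
h_88 = 3·12 + 16·7 + 14·9 = 2
h_89 = 3·2 + 16·12 + 14·7 = 7
h_90 = 3·7 + 16·2 + 14·12 = 0
h_91 = 3·0 + 16·7 + 14·2 = 4
h_92 = 3·4 + 16·0 + 14·7 = 8
h_93 = 3·8 + 16·4 + 14·0 = 3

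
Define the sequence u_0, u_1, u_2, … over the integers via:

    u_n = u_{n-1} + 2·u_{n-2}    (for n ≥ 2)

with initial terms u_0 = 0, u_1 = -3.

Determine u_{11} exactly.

u_2 = 1·-3 + 2·0 = -3
u_3 = 1·-3 + 2·-3 = -9
u_4 = 1·-9 + 2·-3 = -15
u_5 = 1·-15 + 2·-9 = -33
u_6 = 1·-33 + 2·-15 = -63
u_7 = 1·-63 + 2·-33 = -129
u_8 = 1·-129 + 2·-63 = -255
u_9 = 1·-255 + 2·-129 = -513
u_10 = 1·-513 + 2·-255 = -1023
u_11 = 1·-1023 + 2·-513 = -2049

-2049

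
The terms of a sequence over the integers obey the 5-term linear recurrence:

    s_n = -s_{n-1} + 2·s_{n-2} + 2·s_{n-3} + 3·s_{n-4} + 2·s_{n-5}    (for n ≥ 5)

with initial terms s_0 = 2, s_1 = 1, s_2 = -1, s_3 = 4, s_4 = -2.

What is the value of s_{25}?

1758591

s_5 = -1·-2 + 2·4 + 2·-1 + 3·1 + 2·2 = 15
s_6 = -1·15 + 2·-2 + 2·4 + 3·-1 + 2·1 = -12
s_7 = -1·-12 + 2·15 + 2·-2 + 3·4 + 2·-1 = 48
s_8 = -1·48 + 2·-12 + 2·15 + 3·-2 + 2·4 = -40
s_9 = -1·-40 + 2·48 + 2·-12 + 3·15 + 2·-2 = 153
s_10 = -1·153 + 2·-40 + 2·48 + 3·-12 + 2·15 = -143
s_11 = -1·-143 + 2·153 + 2·-40 + 3·48 + 2·-12 = 489
s_12 = -1·489 + 2·-143 + 2·153 + 3·-40 + 2·48 = -493
s_13 = -1·-493 + 2·489 + 2·-143 + 3·153 + 2·-40 = 1564
s_14 = -1·1564 + 2·-493 + 2·489 + 3·-143 + 2·153 = -1695
s_15 = -1·-1695 + 2·1564 + 2·-493 + 3·489 + 2·-143 = 5018
s_16 = -1·5018 + 2·-1695 + 2·1564 + 3·-493 + 2·489 = -5781
s_17 = -1·-5781 + 2·5018 + 2·-1695 + 3·1564 + 2·-493 = 16133
s_18 = -1·16133 + 2·-5781 + 2·5018 + 3·-1695 + 2·1564 = -19616
s_19 = -1·-19616 + 2·16133 + 2·-5781 + 3·5018 + 2·-1695 = 51984
s_20 = -1·51984 + 2·-19616 + 2·16133 + 3·-5781 + 2·5018 = -66257
s_21 = -1·-66257 + 2·51984 + 2·-19616 + 3·16133 + 2·-5781 = 167830
s_22 = -1·167830 + 2·-66257 + 2·51984 + 3·-19616 + 2·16133 = -222958
s_23 = -1·-222958 + 2·167830 + 2·-66257 + 3·51984 + 2·-19616 = 542824
s_24 = -1·542824 + 2·-222958 + 2·167830 + 3·-66257 + 2·51984 = -747883
s_25 = -1·-747883 + 2·542824 + 2·-222958 + 3·167830 + 2·-66257 = 1758591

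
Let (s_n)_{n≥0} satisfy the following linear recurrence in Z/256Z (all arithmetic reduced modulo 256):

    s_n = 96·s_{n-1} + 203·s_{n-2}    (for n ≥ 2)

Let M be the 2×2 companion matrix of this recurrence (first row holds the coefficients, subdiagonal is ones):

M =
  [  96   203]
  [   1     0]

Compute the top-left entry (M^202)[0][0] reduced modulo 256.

91

(M^202)[0][0] is the top entry after applying M 202 times to the unit state (1, 0). Equivalently it is h_{203} for the auxiliary sequence (h_n) obeying the same recurrence with h_1 = 1 and h_i = 0 for 0 ≤ i < 1:
h_2 = 96·1 + 203·0 = 96
h_3 = 96·96 + 203·1 = 203
h_4 = 96·203 + 203·96 = 64
h_5 = 96·64 + 203·203 = 249
h_6 = 96·249 + 203·64 = 32
h_7 = 96·32 + 203·249 = 115
Continuing the recurrence:
  h_8 = 128;  h_9 = 49;  h_10 = 224;  h_11 = 219;  h_12 = 192;  h_13 = 169
  h_14 = 160;  h_15 = 3;  h_16 = 0;  h_17 = 97;  h_18 = 96;  h_19 = 235
  h_20 = 64;  h_21 = 89;  h_22 = 32;  h_23 = 147;  h_24 = 128;  h_25 = 145
  h_26 = 224;  h_27 = 251;  h_28 = 192;  h_29 = 9;  h_30 = 160;  h_31 = 35
  h_32 = 0;  h_33 = 193;  h_34 = 96;  h_35 = 11;  h_36 = 64;  h_37 = 185
  h_38 = 32;  h_39 = 179;  h_40 = 128;  h_41 = 241;  h_42 = 224;  h_43 = 27
  h_44 = 192;  h_45 = 105;  h_46 = 160;  h_47 = 67;  h_48 = 0;  h_49 = 33
  h_50 = 96;  h_51 = 43;  h_52 = 64;  h_53 = 25;  h_54 = 32;  h_55 = 211
  h_56 = 128;  h_57 = 81;  h_58 = 224;  h_59 = 59;  h_60 = 192;  h_61 = 201
  h_62 = 160;  h_63 = 99;  h_64 = 0;  h_65 = 129;  h_66 = 96;  h_67 = 75
  h_68 = 64;  h_69 = 121;  h_70 = 32;  h_71 = 243;  h_72 = 128;  h_73 = 177
  h_74 = 224;  h_75 = 91;  h_76 = 192;  h_77 = 41;  h_78 = 160;  h_79 = 131
  h_80 = 0;  h_81 = 225;  h_82 = 96;  h_83 = 107;  h_84 = 64;  h_85 = 217
  h_86 = 32;  h_87 = 19;  h_88 = 128;  h_89 = 17;  h_90 = 224;  h_91 = 123
  h_92 = 192;  h_93 = 137;  h_94 = 160;  h_95 = 163;  h_96 = 0;  h_97 = 65
  h_98 = 96;  h_99 = 139;  h_100 = 64;  h_101 = 57;  h_102 = 32;  h_103 = 51
  h_104 = 128;  h_105 = 113;  h_106 = 224;  h_107 = 155;  h_108 = 192;  h_109 = 233
  h_110 = 160;  h_111 = 195;  h_112 = 0;  h_113 = 161;  h_114 = 96;  h_115 = 171
  h_116 = 64;  h_117 = 153;  h_118 = 32;  h_119 = 83;  h_120 = 128;  h_121 = 209
  h_122 = 224;  h_123 = 187;  h_124 = 192;  h_125 = 73;  h_126 = 160;  h_127 = 227
  h_128 = 0;  h_129 = 1;  h_130 = 96;  h_131 = 203;  h_132 = 64;  h_133 = 249
  h_134 = 32;  h_135 = 115;  h_136 = 128;  h_137 = 49;  h_138 = 224;  h_139 = 219
  h_140 = 192;  h_141 = 169;  h_142 = 160;  h_143 = 3;  h_144 = 0;  h_145 = 97
  h_146 = 96;  h_147 = 235;  h_148 = 64;  h_149 = 89;  h_150 = 32;  h_151 = 147
  h_152 = 128;  h_153 = 145;  h_154 = 224;  h_155 = 251;  h_156 = 192;  h_157 = 9
  h_158 = 160;  h_159 = 35;  h_160 = 0;  h_161 = 193;  h_162 = 96;  h_163 = 11
  h_164 = 64;  h_165 = 185;  h_166 = 32;  h_167 = 179;  h_168 = 128;  h_169 = 241
  h_170 = 224;  h_171 = 27;  h_172 = 192;  h_173 = 105;  h_174 = 160;  h_175 = 67
  h_176 = 0;  h_177 = 33;  h_178 = 96;  h_179 = 43;  h_180 = 64;  h_181 = 25
  h_182 = 32;  h_183 = 211;  h_184 = 128;  h_185 = 81;  h_186 = 224;  h_187 = 59
  h_188 = 192;  h_189 = 201;  h_190 = 160;  h_191 = 99;  h_192 = 0;  h_193 = 129
  h_194 = 96;  h_195 = 75;  h_196 = 64;  h_197 = 121;  h_198 = 32;  h_199 = 243
  h_200 = 128;  h_201 = 177
h_202 = 96·177 + 203·128 = 224
h_203 = 96·224 + 203·177 = 91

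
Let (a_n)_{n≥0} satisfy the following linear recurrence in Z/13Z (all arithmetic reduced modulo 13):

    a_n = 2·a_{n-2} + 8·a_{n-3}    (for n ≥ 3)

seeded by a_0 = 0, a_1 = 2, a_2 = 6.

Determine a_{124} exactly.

a_3 = 0·6 + 2·2 + 8·0 = 4
a_4 = 0·4 + 2·6 + 8·2 = 2
a_5 = 0·2 + 2·4 + 8·6 = 4
a_6 = 0·4 + 2·2 + 8·4 = 10
a_7 = 0·10 + 2·4 + 8·2 = 11
a_8 = 0·11 + 2·10 + 8·4 = 0
a_9 = 0·0 + 2·11 + 8·10 = 11
a_10 = 0·11 + 2·0 + 8·11 = 10
a_11 = 0·10 + 2·11 + 8·0 = 9
a_12 = 0·9 + 2·10 + 8·11 = 4
a_13 = 0·4 + 2·9 + 8·10 = 7
a_14 = 0·7 + 2·4 + 8·9 = 2
a_15 = 0·2 + 2·7 + 8·4 = 7
a_16 = 0·7 + 2·2 + 8·7 = 8
a_17 = 0·8 + 2·7 + 8·2 = 4
a_18 = 0·4 + 2·8 + 8·7 = 7
a_19 = 0·7 + 2·4 + 8·8 = 7
a_20 = 0·7 + 2·7 + 8·4 = 7
a_21 = 0·7 + 2·7 + 8·7 = 5
a_22 = 0·5 + 2·7 + 8·7 = 5
a_23 = 0·5 + 2·5 + 8·7 = 1
a_24 = 0·1 + 2·5 + 8·5 = 11
a_25 = 0·11 + 2·1 + 8·5 = 3
a_26 = 0·3 + 2·11 + 8·1 = 4
a_27 = 0·4 + 2·3 + 8·11 = 3
a_28 = 0·3 + 2·4 + 8·3 = 6
a_29 = 0·6 + 2·3 + 8·4 = 12
a_30 = 0·12 + 2·6 + 8·3 = 10
a_31 = 0·10 + 2·12 + 8·6 = 7
a_32 = 0·7 + 2·10 + 8·12 = 12
a_33 = 0·12 + 2·7 + 8·10 = 3
a_34 = 0·3 + 2·12 + 8·7 = 2
a_35 = 0·2 + 2·3 + 8·12 = 11
a_36 = 0·11 + 2·2 + 8·3 = 2
a_37 = 0·2 + 2·11 + 8·2 = 12
a_38 = 0·12 + 2·2 + 8·11 = 1
a_39 = 0·1 + 2·12 + 8·2 = 1
a_40 = 0·1 + 2·1 + 8·12 = 7
a_41 = 0·7 + 2·1 + 8·1 = 10
a_42 = 0·10 + 2·7 + 8·1 = 9
a_43 = 0·9 + 2·10 + 8·7 = 11
a_44 = 0·11 + 2·9 + 8·10 = 7
a_45 = 0·7 + 2·11 + 8·9 = 3
a_46 = 0·3 + 2·7 + 8·11 = 11
a_47 = 0·11 + 2·3 + 8·7 = 10
a_48 = 0·10 + 2·11 + 8·3 = 7
a_49 = 0·7 + 2·10 + 8·11 = 4
a_50 = 0·4 + 2·7 + 8·10 = 3
a_51 = 0·3 + 2·4 + 8·7 = 12
a_52 = 0·12 + 2·3 + 8·4 = 12
a_53 = 0·12 + 2·12 + 8·3 = 9
a_54 = 0·9 + 2·12 + 8·12 = 3
a_55 = 0·3 + 2·9 + 8·12 = 10
a_56 = 0·10 + 2·3 + 8·9 = 0
a_57 = 0·0 + 2·10 + 8·3 = 5
a_58 = 0·5 + 2·0 + 8·10 = 2
a_59 = 0·2 + 2·5 + 8·0 = 10
a_60 = 0·10 + 2·2 + 8·5 = 5
a_61 = 0·5 + 2·10 + 8·2 = 10
a_62 = 0·10 + 2·5 + 8·10 = 12
a_63 = 0·12 + 2·10 + 8·5 = 8
a_64 = 0·8 + 2·12 + 8·10 = 0
a_65 = 0·0 + 2·8 + 8·12 = 8
a_66 = 0·8 + 2·0 + 8·8 = 12
a_67 = 0·12 + 2·8 + 8·0 = 3
a_68 = 0·3 + 2·12 + 8·8 = 10
a_69 = 0·10 + 2·3 + 8·12 = 11
a_70 = 0·11 + 2·10 + 8·3 = 5
a_71 = 0·5 + 2·11 + 8·10 = 11
a_72 = 0·11 + 2·5 + 8·11 = 7
a_73 = 0·7 + 2·11 + 8·5 = 10
a_74 = 0·10 + 2·7 + 8·11 = 11
a_75 = 0·11 + 2·10 + 8·7 = 11
a_76 = 0·11 + 2·11 + 8·10 = 11
a_77 = 0·11 + 2·11 + 8·11 = 6
a_78 = 0·6 + 2·11 + 8·11 = 6
a_79 = 0·6 + 2·6 + 8·11 = 9
a_80 = 0·9 + 2·6 + 8·6 = 8
a_81 = 0·8 + 2·9 + 8·6 = 1
a_82 = 0·1 + 2·8 + 8·9 = 10
a_83 = 0·10 + 2·1 + 8·8 = 1
a_84 = 0·1 + 2·10 + 8·1 = 2
a_85 = 0·2 + 2·1 + 8·10 = 4
a_86 = 0·4 + 2·2 + 8·1 = 12
a_87 = 0·12 + 2·4 + 8·2 = 11
a_88 = 0·11 + 2·12 + 8·4 = 4
a_89 = 0·4 + 2·11 + 8·12 = 1
a_90 = 0·1 + 2·4 + 8·11 = 5
a_91 = 0·5 + 2·1 + 8·4 = 8
a_92 = 0·8 + 2·5 + 8·1 = 5
a_93 = 0·5 + 2·8 + 8·5 = 4
a_94 = 0·4 + 2·5 + 8·8 = 9
a_95 = 0·9 + 2·4 + 8·5 = 9
a_96 = 0·9 + 2·9 + 8·4 = 11
a_97 = 0·11 + 2·9 + 8·9 = 12
a_98 = 0·12 + 2·11 + 8·9 = 3
a_99 = 0·3 + 2·12 + 8·11 = 8
a_100 = 0·8 + 2·3 + 8·12 = 11
a_101 = 0·11 + 2·8 + 8·3 = 1
a_102 = 0·1 + 2·11 + 8·8 = 8
a_103 = 0·8 + 2·1 + 8·11 = 12
a_104 = 0·12 + 2·8 + 8·1 = 11
a_105 = 0·11 + 2·12 + 8·8 = 10
a_106 = 0·10 + 2·11 + 8·12 = 1
a_107 = 0·1 + 2·10 + 8·11 = 4
a_108 = 0·4 + 2·1 + 8·10 = 4
a_109 = 0·4 + 2·4 + 8·1 = 3
a_110 = 0·3 + 2·4 + 8·4 = 1
a_111 = 0·1 + 2·3 + 8·4 = 12
a_112 = 0·12 + 2·1 + 8·3 = 0
a_113 = 0·0 + 2·12 + 8·1 = 6
a_114 = 0·6 + 2·0 + 8·12 = 5
a_115 = 0·5 + 2·6 + 8·0 = 12
a_116 = 0·12 + 2·5 + 8·6 = 6
a_117 = 0·6 + 2·12 + 8·5 = 12
a_118 = 0·12 + 2·6 + 8·12 = 4
a_119 = 0·4 + 2·12 + 8·6 = 7
a_120 = 0·7 + 2·4 + 8·12 = 0
a_121 = 0·0 + 2·7 + 8·4 = 7
a_122 = 0·7 + 2·0 + 8·7 = 4
a_123 = 0·4 + 2·7 + 8·0 = 1
a_124 = 0·1 + 2·4 + 8·7 = 12

12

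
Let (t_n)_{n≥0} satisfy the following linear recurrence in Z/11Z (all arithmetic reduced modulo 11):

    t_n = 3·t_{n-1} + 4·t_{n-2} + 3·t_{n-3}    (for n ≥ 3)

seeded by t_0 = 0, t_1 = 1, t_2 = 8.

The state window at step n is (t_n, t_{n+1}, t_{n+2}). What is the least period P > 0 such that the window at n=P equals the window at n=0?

n=0: window = (0, 1, 8)
n=1: window = (1, 8, 6)
n=2: window = (8, 6, 9)
n=3: window = (6, 9, 9)
n=4: window = (9, 9, 4)
n=5: window = (9, 4, 9)
n=6: window = (4, 9, 4)
n=7: window = (9, 4, 5)
n=8: window = (4, 5, 3)
n=9: window = (5, 3, 8)
n=10: window = (3, 8, 7)
n=11: window = (8, 7, 7)
n=12: window = (7, 7, 7)
n=13: window = (7, 7, 4)
n=14: window = (7, 4, 6)
n=15: window = (4, 6, 0)
n=16: window = (6, 0, 3)
n=17: window = (0, 3, 5)
n=18: window = (3, 5, 5)
n=19: window = (5, 5, 0)
n=20: window = (5, 0, 2)
n=21: window = (0, 2, 10)
n=22: window = (2, 10, 5)
n=23: window = (10, 5, 6)
n=24: window = (5, 6, 2)
n=25: window = (6, 2, 1)
n=26: window = (2, 1, 7)
n=27: window = (1, 7, 9)
n=28: window = (7, 9, 3)
n=29: window = (9, 3, 0)
n=30: window = (3, 0, 6)
n=31: window = (0, 6, 5)
n=32: window = (6, 5, 6)
n=33: window = (5, 6, 1)
n=34: window = (6, 1, 9)
n=35: window = (1, 9, 5)
n=36: window = (9, 5, 10)
n=37: window = (5, 10, 0)
n=38: window = (10, 0, 0)
n=39: window = (0, 0, 8)
n=40: window = (0, 8, 2)
…
n=118: window = (3, 9, 0)
n=119: window = (9, 0, 1)
n=120: window = (0, 1, 8)
window at n=120 equals window at n=0 → period = 120

120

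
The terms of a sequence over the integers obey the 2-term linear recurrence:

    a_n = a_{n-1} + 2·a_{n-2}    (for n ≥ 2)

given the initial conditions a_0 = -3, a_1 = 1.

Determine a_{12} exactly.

a_2 = 1·1 + 2·-3 = -5
a_3 = 1·-5 + 2·1 = -3
a_4 = 1·-3 + 2·-5 = -13
a_5 = 1·-13 + 2·-3 = -19
a_6 = 1·-19 + 2·-13 = -45
a_7 = 1·-45 + 2·-19 = -83
a_8 = 1·-83 + 2·-45 = -173
a_9 = 1·-173 + 2·-83 = -339
a_10 = 1·-339 + 2·-173 = -685
a_11 = 1·-685 + 2·-339 = -1363
a_12 = 1·-1363 + 2·-685 = -2733

-2733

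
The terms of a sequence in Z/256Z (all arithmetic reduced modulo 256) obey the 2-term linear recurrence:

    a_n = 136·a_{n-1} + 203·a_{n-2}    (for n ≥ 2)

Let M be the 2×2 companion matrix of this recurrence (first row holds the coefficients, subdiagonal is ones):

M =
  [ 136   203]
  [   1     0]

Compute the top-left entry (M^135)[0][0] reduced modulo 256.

96

(M^135)[0][0] is the top entry after applying M 135 times to the unit state (1, 0). Equivalently it is h_{136} for the auxiliary sequence (h_n) obeying the same recurrence with h_1 = 1 and h_i = 0 for 0 ≤ i < 1:
h_2 = 136·1 + 203·0 = 136
h_3 = 136·136 + 203·1 = 11
h_4 = 136·11 + 203·136 = 176
h_5 = 136·176 + 203·11 = 57
h_6 = 136·57 + 203·176 = 216
h_7 = 136·216 + 203·57 = 243
h_8 = 136·243 + 203·216 = 96
h_9 = 136·96 + 203·243 = 177
h_10 = 136·177 + 203·96 = 40
h_11 = 136·40 + 203·177 = 155
h_12 = 136·155 + 203·40 = 16
h_13 = 136·16 + 203·155 = 105
h_14 = 136·105 + 203·16 = 120
h_15 = 136·120 + 203·105 = 3
h_16 = 136·3 + 203·120 = 192
h_17 = 136·192 + 203·3 = 97
h_18 = 136·97 + 203·192 = 200
h_19 = 136·200 + 203·97 = 43
h_20 = 136·43 + 203·200 = 112
h_21 = 136·112 + 203·43 = 153
h_22 = 136·153 + 203·112 = 24
h_23 = 136·24 + 203·153 = 19
h_24 = 136·19 + 203·24 = 32
h_25 = 136·32 + 203·19 = 17
h_26 = 136·17 + 203·32 = 104
h_27 = 136·104 + 203·17 = 187
h_28 = 136·187 + 203·104 = 208
h_29 = 136·208 + 203·187 = 201
h_30 = 136·201 + 203·208 = 184
h_31 = 136·184 + 203·201 = 35
h_32 = 136·35 + 203·184 = 128
h_33 = 136·128 + 203·35 = 193
h_34 = 136·193 + 203·128 = 8
h_35 = 136·8 + 203·193 = 75
h_36 = 136·75 + 203·8 = 48
h_37 = 136·48 + 203·75 = 249
h_38 = 136·249 + 203·48 = 88
h_39 = 136·88 + 203·249 = 51
h_40 = 136·51 + 203·88 = 224
h_41 = 136·224 + 203·51 = 113
h_42 = 136·113 + 203·224 = 168
h_43 = 136·168 + 203·113 = 219
h_44 = 136·219 + 203·168 = 144
h_45 = 136·144 + 203·219 = 41
h_46 = 136·41 + 203·144 = 248
h_47 = 136·248 + 203·41 = 67
h_48 = 136·67 + 203·248 = 64
h_49 = 136·64 + 203·67 = 33
h_50 = 136·33 + 203·64 = 72
h_51 = 136·72 + 203·33 = 107
h_52 = 136·107 + 203·72 = 240
h_53 = 136·240 + 203·107 = 89
h_54 = 136·89 + 203·240 = 152
h_55 = 136·152 + 203·89 = 83
h_56 = 136·83 + 203·152 = 160
h_57 = 136·160 + 203·83 = 209
h_58 = 136·209 + 203·160 = 232
h_59 = 136·232 + 203·209 = 251
h_60 = 136·251 + 203·232 = 80
h_61 = 136·80 + 203·251 = 137
h_62 = 136·137 + 203·80 = 56
h_63 = 136·56 + 203·137 = 99
h_64 = 136·99 + 203·56 = 0
h_65 = 136·0 + 203·99 = 129
h_66 = 136·129 + 203·0 = 136
h_67 = 136·136 + 203·129 = 139
h_68 = 136·139 + 203·136 = 176
h_69 = 136·176 + 203·139 = 185
h_70 = 136·185 + 203·176 = 216
h_71 = 136·216 + 203·185 = 115
h_72 = 136·115 + 203·216 = 96
h_73 = 136·96 + 203·115 = 49
h_74 = 136·49 + 203·96 = 40
h_75 = 136·40 + 203·49 = 27
h_76 = 136·27 + 203·40 = 16
h_77 = 136·16 + 203·27 = 233
h_78 = 136·233 + 203·16 = 120
h_79 = 136·120 + 203·233 = 131
h_80 = 136·131 + 203·120 = 192
h_81 = 136·192 + 203·131 = 225
h_82 = 136·225 + 203·192 = 200
h_83 = 136·200 + 203·225 = 171
h_84 = 136·171 + 203·200 = 112
h_85 = 136·112 + 203·171 = 25
h_86 = 136·25 + 203·112 = 24
h_87 = 136·24 + 203·25 = 147
h_88 = 136·147 + 203·24 = 32
h_89 = 136·32 + 203·147 = 145
h_90 = 136·145 + 203·32 = 104
h_91 = 136·104 + 203·145 = 59
h_92 = 136·59 + 203·104 = 208
h_93 = 136·208 + 203·59 = 73
h_94 = 136·73 + 203·208 = 184
h_95 = 136·184 + 203·73 = 163
h_96 = 136·163 + 203·184 = 128
h_97 = 136·128 + 203·163 = 65
h_98 = 136·65 + 203·128 = 8
h_99 = 136·8 + 203·65 = 203
h_100 = 136·203 + 203·8 = 48
h_101 = 136·48 + 203·203 = 121
h_102 = 136·121 + 203·48 = 88
h_103 = 136·88 + 203·121 = 179
h_104 = 136·179 + 203·88 = 224
h_105 = 136·224 + 203·179 = 241
h_106 = 136·241 + 203·224 = 168
h_107 = 136·168 + 203·241 = 91
h_108 = 136·91 + 203·168 = 144
h_109 = 136·144 + 203·91 = 169
h_110 = 136·169 + 203·144 = 248
h_111 = 136·248 + 203·169 = 195
h_112 = 136·195 + 203·248 = 64
h_113 = 136·64 + 203·195 = 161
h_114 = 136·161 + 203·64 = 72
h_115 = 136·72 + 203·161 = 235
h_116 = 136·235 + 203·72 = 240
h_117 = 136·240 + 203·235 = 217
h_118 = 136·217 + 203·240 = 152
h_119 = 136·152 + 203·217 = 211
h_120 = 136·211 + 203·152 = 160
h_121 = 136·160 + 203·211 = 81
h_122 = 136·81 + 203·160 = 232
h_123 = 136·232 + 203·81 = 123
h_124 = 136·123 + 203·232 = 80
h_125 = 136·80 + 203·123 = 9
h_126 = 136·9 + 203·80 = 56
h_127 = 136·56 + 203·9 = 227
h_128 = 136·227 + 203·56 = 0
h_129 = 136·0 + 203·227 = 1
h_130 = 136·1 + 203·0 = 136
h_131 = 136·136 + 203·1 = 11
h_132 = 136·11 + 203·136 = 176
h_133 = 136·176 + 203·11 = 57
h_134 = 136·57 + 203·176 = 216
h_135 = 136·216 + 203·57 = 243
h_136 = 136·243 + 203·216 = 96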